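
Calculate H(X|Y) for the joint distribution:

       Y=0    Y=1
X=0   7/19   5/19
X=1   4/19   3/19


H(X|Y) = Σ_y p(y) H(X|Y=y)
  p(Y=0) = 11/19, H(X|Y=0) = 0.9457
  p(Y=1) = 8/19, H(X|Y=1) = 0.9544
H(X|Y) = 0.5789×0.9457 + 0.4211×0.9544 = 0.9494 bits


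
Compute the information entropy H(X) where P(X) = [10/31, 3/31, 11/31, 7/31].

H(X) = -Σ p(x) log₂ p(x)
  -10/31 × log₂(10/31) = 0.5265
  -3/31 × log₂(3/31) = 0.3261
  -11/31 × log₂(11/31) = 0.5304
  -7/31 × log₂(7/31) = 0.4848
H(X) = 1.8678 bits


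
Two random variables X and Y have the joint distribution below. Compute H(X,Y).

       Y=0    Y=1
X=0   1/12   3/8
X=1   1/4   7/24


H(X,Y) = -Σ p(x,y) log₂ p(x,y)
  p(0,0)=1/12: -0.0833 × log₂(0.0833) = 0.2987
  p(0,1)=3/8: -0.3750 × log₂(0.3750) = 0.5306
  p(1,0)=1/4: -0.2500 × log₂(0.2500) = 0.5000
  p(1,1)=7/24: -0.2917 × log₂(0.2917) = 0.5185
H(X,Y) = 1.8479 bits


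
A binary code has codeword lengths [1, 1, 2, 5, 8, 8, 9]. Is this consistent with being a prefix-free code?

Kraft inequality: Σ 2^(-l_i) ≤ 1 for prefix-free code
Calculating: 2^(-1) + 2^(-1) + 2^(-2) + 2^(-5) + 2^(-8) + 2^(-8) + 2^(-9)
= 0.5 + 0.5 + 0.25 + 0.03125 + 0.00390625 + 0.00390625 + 0.001953125
= 1.2910
Since 1.2910 > 1, prefix-free code does not exist


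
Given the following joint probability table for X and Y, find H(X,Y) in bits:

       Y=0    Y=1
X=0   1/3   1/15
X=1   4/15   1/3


H(X,Y) = -Σ p(x,y) log₂ p(x,y)
  p(0,0)=1/3: -0.3333 × log₂(0.3333) = 0.5283
  p(0,1)=1/15: -0.0667 × log₂(0.0667) = 0.2605
  p(1,0)=4/15: -0.2667 × log₂(0.2667) = 0.5085
  p(1,1)=1/3: -0.3333 × log₂(0.3333) = 0.5283
H(X,Y) = 1.8256 bits


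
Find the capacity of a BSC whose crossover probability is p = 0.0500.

For BSC with error probability p:
C = 1 - H(p) where H(p) is binary entropy
H(0.0500) = -0.0500 × log₂(0.0500) - 0.9500 × log₂(0.9500)
H(p) = 0.2864
C = 1 - 0.2864 = 0.7136 bits/use


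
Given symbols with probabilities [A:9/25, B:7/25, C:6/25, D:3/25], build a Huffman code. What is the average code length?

Huffman tree construction:
Combine smallest probabilities repeatedly
Resulting codes:
  A: 11 (length 2)
  B: 10 (length 2)
  C: 01 (length 2)
  D: 00 (length 2)
Average length = Σ p(s) × length(s) = 2.0000 bits


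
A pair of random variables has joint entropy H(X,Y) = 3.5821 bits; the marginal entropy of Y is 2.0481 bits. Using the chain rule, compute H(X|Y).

Chain rule: H(X,Y) = H(X|Y) + H(Y)
H(X|Y) = H(X,Y) - H(Y) = 3.5821 - 2.0481 = 1.534 bits


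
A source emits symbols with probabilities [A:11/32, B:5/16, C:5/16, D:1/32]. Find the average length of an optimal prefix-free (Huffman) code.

Huffman tree construction:
Combine smallest probabilities repeatedly
Resulting codes:
  A: 11 (length 2)
  B: 01 (length 2)
  C: 10 (length 2)
  D: 00 (length 2)
Average length = Σ p(s) × length(s) = 2.0000 bits


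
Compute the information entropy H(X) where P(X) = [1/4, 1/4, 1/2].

H(X) = -Σ p(x) log₂ p(x)
  -1/4 × log₂(1/4) = 0.5000
  -1/4 × log₂(1/4) = 0.5000
  -1/2 × log₂(1/2) = 0.5000
H(X) = 1.5000 bits


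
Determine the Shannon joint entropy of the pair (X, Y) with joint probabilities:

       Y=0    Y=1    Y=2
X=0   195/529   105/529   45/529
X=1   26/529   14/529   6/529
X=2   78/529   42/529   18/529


H(X,Y) = -Σ p(x,y) log₂ p(x,y)
  p(0,0)=195/529: -0.3686 × log₂(0.3686) = 0.5307
  p(0,1)=105/529: -0.1985 × log₂(0.1985) = 0.4630
  p(0,2)=45/529: -0.0851 × log₂(0.0851) = 0.3024
  p(1,0)=26/529: -0.0491 × log₂(0.0491) = 0.2136
  p(1,1)=14/529: -0.0265 × log₂(0.0265) = 0.1387
  p(1,2)=6/529: -0.0113 × log₂(0.0113) = 0.0733
  p(2,0)=78/529: -0.1474 × log₂(0.1474) = 0.4072
  p(2,1)=42/529: -0.0794 × log₂(0.0794) = 0.2902
  p(2,2)=18/529: -0.0340 × log₂(0.0340) = 0.1660
H(X,Y) = 2.5852 bits


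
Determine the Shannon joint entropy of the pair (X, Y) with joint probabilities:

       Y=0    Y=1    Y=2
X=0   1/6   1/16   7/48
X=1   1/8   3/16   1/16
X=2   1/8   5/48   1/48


H(X,Y) = -Σ p(x,y) log₂ p(x,y)
  p(0,0)=1/6: -0.1667 × log₂(0.1667) = 0.4308
  p(0,1)=1/16: -0.0625 × log₂(0.0625) = 0.2500
  p(0,2)=7/48: -0.1458 × log₂(0.1458) = 0.4051
  p(1,0)=1/8: -0.1250 × log₂(0.1250) = 0.3750
  p(1,1)=3/16: -0.1875 × log₂(0.1875) = 0.4528
  p(1,2)=1/16: -0.0625 × log₂(0.0625) = 0.2500
  p(2,0)=1/8: -0.1250 × log₂(0.1250) = 0.3750
  p(2,1)=5/48: -0.1042 × log₂(0.1042) = 0.3399
  p(2,2)=1/48: -0.0208 × log₂(0.0208) = 0.1164
H(X,Y) = 2.9950 bits


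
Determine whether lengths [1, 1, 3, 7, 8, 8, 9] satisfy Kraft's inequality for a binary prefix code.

Kraft inequality: Σ 2^(-l_i) ≤ 1 for prefix-free code
Calculating: 2^(-1) + 2^(-1) + 2^(-3) + 2^(-7) + 2^(-8) + 2^(-8) + 2^(-9)
= 0.5 + 0.5 + 0.125 + 0.0078125 + 0.00390625 + 0.00390625 + 0.001953125
= 1.1426
Since 1.1426 > 1, prefix-free code does not exist


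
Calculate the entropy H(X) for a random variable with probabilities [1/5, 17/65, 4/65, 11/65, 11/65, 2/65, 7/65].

H(X) = -Σ p(x) log₂ p(x)
  -1/5 × log₂(1/5) = 0.4644
  -17/65 × log₂(17/65) = 0.5061
  -4/65 × log₂(4/65) = 0.2475
  -11/65 × log₂(11/65) = 0.4337
  -11/65 × log₂(11/65) = 0.4337
  -2/65 × log₂(2/65) = 0.1545
  -7/65 × log₂(7/65) = 0.3462
H(X) = 2.5862 bits


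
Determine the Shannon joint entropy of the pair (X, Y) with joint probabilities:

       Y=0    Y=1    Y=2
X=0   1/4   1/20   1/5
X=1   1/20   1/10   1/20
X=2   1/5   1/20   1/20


H(X,Y) = -Σ p(x,y) log₂ p(x,y)
  p(0,0)=1/4: -0.2500 × log₂(0.2500) = 0.5000
  p(0,1)=1/20: -0.0500 × log₂(0.0500) = 0.2161
  p(0,2)=1/5: -0.2000 × log₂(0.2000) = 0.4644
  p(1,0)=1/20: -0.0500 × log₂(0.0500) = 0.2161
  p(1,1)=1/10: -0.1000 × log₂(0.1000) = 0.3322
  p(1,2)=1/20: -0.0500 × log₂(0.0500) = 0.2161
  p(2,0)=1/5: -0.2000 × log₂(0.2000) = 0.4644
  p(2,1)=1/20: -0.0500 × log₂(0.0500) = 0.2161
  p(2,2)=1/20: -0.0500 × log₂(0.0500) = 0.2161
H(X,Y) = 2.8414 bits


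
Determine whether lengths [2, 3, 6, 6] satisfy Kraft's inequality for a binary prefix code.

Kraft inequality: Σ 2^(-l_i) ≤ 1 for prefix-free code
Calculating: 2^(-2) + 2^(-3) + 2^(-6) + 2^(-6)
= 0.25 + 0.125 + 0.015625 + 0.015625
= 0.4062
Since 0.4062 ≤ 1, prefix-free code exists


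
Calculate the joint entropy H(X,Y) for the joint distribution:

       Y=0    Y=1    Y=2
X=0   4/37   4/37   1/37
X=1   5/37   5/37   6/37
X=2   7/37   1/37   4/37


H(X,Y) = -Σ p(x,y) log₂ p(x,y)
  p(0,0)=4/37: -0.1081 × log₂(0.1081) = 0.3470
  p(0,1)=4/37: -0.1081 × log₂(0.1081) = 0.3470
  p(0,2)=1/37: -0.0270 × log₂(0.0270) = 0.1408
  p(1,0)=5/37: -0.1351 × log₂(0.1351) = 0.3902
  p(1,1)=5/37: -0.1351 × log₂(0.1351) = 0.3902
  p(1,2)=6/37: -0.1622 × log₂(0.1622) = 0.4256
  p(2,0)=7/37: -0.1892 × log₂(0.1892) = 0.4545
  p(2,1)=1/37: -0.0270 × log₂(0.0270) = 0.1408
  p(2,2)=4/37: -0.1081 × log₂(0.1081) = 0.3470
H(X,Y) = 2.9830 bits


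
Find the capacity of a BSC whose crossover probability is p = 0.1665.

For BSC with error probability p:
C = 1 - H(p) where H(p) is binary entropy
H(0.1665) = -0.1665 × log₂(0.1665) - 0.8335 × log₂(0.8335)
H(p) = 0.6496
C = 1 - 0.6496 = 0.3504 bits/use


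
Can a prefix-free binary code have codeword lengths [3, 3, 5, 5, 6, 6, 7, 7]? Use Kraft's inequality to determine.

Kraft inequality: Σ 2^(-l_i) ≤ 1 for prefix-free code
Calculating: 2^(-3) + 2^(-3) + 2^(-5) + 2^(-5) + 2^(-6) + 2^(-6) + 2^(-7) + 2^(-7)
= 0.125 + 0.125 + 0.03125 + 0.03125 + 0.015625 + 0.015625 + 0.0078125 + 0.0078125
= 0.3594
Since 0.3594 ≤ 1, prefix-free code exists


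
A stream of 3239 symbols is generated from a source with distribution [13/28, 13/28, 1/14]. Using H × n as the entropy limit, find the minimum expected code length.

Entropy H = 1.2998 bits/symbol
Minimum bits = H × n = 1.2998 × 3239
= 4210.06 bits


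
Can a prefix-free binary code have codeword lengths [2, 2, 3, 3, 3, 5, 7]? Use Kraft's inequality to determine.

Kraft inequality: Σ 2^(-l_i) ≤ 1 for prefix-free code
Calculating: 2^(-2) + 2^(-2) + 2^(-3) + 2^(-3) + 2^(-3) + 2^(-5) + 2^(-7)
= 0.25 + 0.25 + 0.125 + 0.125 + 0.125 + 0.03125 + 0.0078125
= 0.9141
Since 0.9141 ≤ 1, prefix-free code exists


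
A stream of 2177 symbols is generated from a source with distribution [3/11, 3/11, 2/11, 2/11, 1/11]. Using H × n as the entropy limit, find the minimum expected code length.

Entropy H = 2.2313 bits/symbol
Minimum bits = H × n = 2.2313 × 2177
= 4857.48 bits


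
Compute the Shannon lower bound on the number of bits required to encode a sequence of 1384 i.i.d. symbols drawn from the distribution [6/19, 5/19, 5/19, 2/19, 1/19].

Entropy H = 2.1043 bits/symbol
Minimum bits = H × n = 2.1043 × 1384
= 2912.34 bits


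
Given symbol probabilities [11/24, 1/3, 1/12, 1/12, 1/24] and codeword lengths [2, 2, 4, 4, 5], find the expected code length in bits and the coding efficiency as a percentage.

Average length L = Σ p_i × l_i = 2.4583 bits
Entropy H = 1.8327 bits
Efficiency η = H/L × 100% = 74.55%


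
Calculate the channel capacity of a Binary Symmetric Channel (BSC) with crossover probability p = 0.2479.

For BSC with error probability p:
C = 1 - H(p) where H(p) is binary entropy
H(0.2479) = -0.2479 × log₂(0.2479) - 0.7521 × log₂(0.7521)
H(p) = 0.8079
C = 1 - 0.8079 = 0.1921 bits/use


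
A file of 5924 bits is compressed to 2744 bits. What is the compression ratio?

Compression ratio = Original / Compressed
= 5924 / 2744 = 2.16:1


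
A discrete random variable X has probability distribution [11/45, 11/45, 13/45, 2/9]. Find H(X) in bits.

H(X) = -Σ p(x) log₂ p(x)
  -11/45 × log₂(11/45) = 0.4968
  -11/45 × log₂(11/45) = 0.4968
  -13/45 × log₂(13/45) = 0.5175
  -2/9 × log₂(2/9) = 0.4822
H(X) = 1.9934 bits


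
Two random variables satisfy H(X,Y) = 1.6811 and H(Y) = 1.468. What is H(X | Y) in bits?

Chain rule: H(X,Y) = H(X|Y) + H(Y)
H(X|Y) = H(X,Y) - H(Y) = 1.6811 - 1.468 = 0.2131 bits


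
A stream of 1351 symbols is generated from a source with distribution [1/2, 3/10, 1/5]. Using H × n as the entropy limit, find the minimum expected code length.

Entropy H = 1.4855 bits/symbol
Minimum bits = H × n = 1.4855 × 1351
= 2006.88 bits


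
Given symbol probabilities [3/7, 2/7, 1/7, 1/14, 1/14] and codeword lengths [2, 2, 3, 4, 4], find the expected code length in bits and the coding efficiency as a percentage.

Average length L = Σ p_i × l_i = 2.4286 bits
Entropy H = 1.9852 bits
Efficiency η = H/L × 100% = 81.74%


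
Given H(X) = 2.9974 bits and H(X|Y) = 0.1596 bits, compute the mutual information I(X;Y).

I(X;Y) = H(X) - H(X|Y)
I(X;Y) = 2.9974 - 0.1596 = 2.8378 bits


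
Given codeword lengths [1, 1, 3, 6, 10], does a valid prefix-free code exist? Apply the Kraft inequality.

Kraft inequality: Σ 2^(-l_i) ≤ 1 for prefix-free code
Calculating: 2^(-1) + 2^(-1) + 2^(-3) + 2^(-6) + 2^(-10)
= 0.5 + 0.5 + 0.125 + 0.015625 + 0.0009765625
= 1.1416
Since 1.1416 > 1, prefix-free code does not exist


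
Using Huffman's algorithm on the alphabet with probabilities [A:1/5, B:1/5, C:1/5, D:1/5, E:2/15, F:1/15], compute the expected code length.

Huffman tree construction:
Combine smallest probabilities repeatedly
Resulting codes:
  A: 110 (length 3)
  B: 111 (length 3)
  C: 00 (length 2)
  D: 01 (length 2)
  E: 101 (length 3)
  F: 100 (length 3)
Average length = Σ p(s) × length(s) = 2.6000 bits


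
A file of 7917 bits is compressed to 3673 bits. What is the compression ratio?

Compression ratio = Original / Compressed
= 7917 / 3673 = 2.16:1


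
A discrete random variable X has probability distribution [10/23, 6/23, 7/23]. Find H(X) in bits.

H(X) = -Σ p(x) log₂ p(x)
  -10/23 × log₂(10/23) = 0.5224
  -6/23 × log₂(6/23) = 0.5057
  -7/23 × log₂(7/23) = 0.5223
H(X) = 1.5505 bits


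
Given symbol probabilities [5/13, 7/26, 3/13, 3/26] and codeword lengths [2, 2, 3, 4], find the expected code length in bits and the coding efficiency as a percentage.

Average length L = Σ p_i × l_i = 2.4615 bits
Entropy H = 1.8875 bits
Efficiency η = H/L × 100% = 76.68%


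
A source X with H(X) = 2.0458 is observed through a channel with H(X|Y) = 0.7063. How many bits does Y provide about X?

I(X;Y) = H(X) - H(X|Y)
I(X;Y) = 2.0458 - 0.7063 = 1.3395 bits


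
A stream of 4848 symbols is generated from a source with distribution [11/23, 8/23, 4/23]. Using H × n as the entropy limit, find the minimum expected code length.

Entropy H = 1.4777 bits/symbol
Minimum bits = H × n = 1.4777 × 4848
= 7164.12 bits


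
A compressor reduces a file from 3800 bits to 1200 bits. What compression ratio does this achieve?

Compression ratio = Original / Compressed
= 3800 / 1200 = 3.17:1


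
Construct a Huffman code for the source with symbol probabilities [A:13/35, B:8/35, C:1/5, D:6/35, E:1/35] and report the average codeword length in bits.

Huffman tree construction:
Combine smallest probabilities repeatedly
Resulting codes:
  A: 11 (length 2)
  B: 10 (length 2)
  C: 00 (length 2)
  D: 011 (length 3)
  E: 010 (length 3)
Average length = Σ p(s) × length(s) = 2.2000 bits


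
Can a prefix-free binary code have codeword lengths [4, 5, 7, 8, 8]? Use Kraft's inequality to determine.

Kraft inequality: Σ 2^(-l_i) ≤ 1 for prefix-free code
Calculating: 2^(-4) + 2^(-5) + 2^(-7) + 2^(-8) + 2^(-8)
= 0.0625 + 0.03125 + 0.0078125 + 0.00390625 + 0.00390625
= 0.1094
Since 0.1094 ≤ 1, prefix-free code exists


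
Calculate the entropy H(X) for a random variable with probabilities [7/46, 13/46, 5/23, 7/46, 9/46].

H(X) = -Σ p(x) log₂ p(x)
  -7/46 × log₂(7/46) = 0.4133
  -13/46 × log₂(13/46) = 0.5152
  -5/23 × log₂(5/23) = 0.4786
  -7/46 × log₂(7/46) = 0.4133
  -9/46 × log₂(9/46) = 0.4605
H(X) = 2.2810 bits


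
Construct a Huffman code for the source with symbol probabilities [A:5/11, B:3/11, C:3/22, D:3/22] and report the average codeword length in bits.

Huffman tree construction:
Combine smallest probabilities repeatedly
Resulting codes:
  A: 0 (length 1)
  B: 10 (length 2)
  C: 110 (length 3)
  D: 111 (length 3)
Average length = Σ p(s) × length(s) = 1.8182 bits


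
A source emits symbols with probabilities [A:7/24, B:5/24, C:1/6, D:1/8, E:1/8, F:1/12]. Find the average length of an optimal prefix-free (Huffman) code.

Huffman tree construction:
Combine smallest probabilities repeatedly
Resulting codes:
  A: 10 (length 2)
  B: 00 (length 2)
  C: 111 (length 3)
  D: 011 (length 3)
  E: 110 (length 3)
  F: 010 (length 3)
Average length = Σ p(s) × length(s) = 2.5000 bits


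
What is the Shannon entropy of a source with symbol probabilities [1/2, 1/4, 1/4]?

H(X) = -Σ p(x) log₂ p(x)
  -1/2 × log₂(1/2) = 0.5000
  -1/4 × log₂(1/4) = 0.5000
  -1/4 × log₂(1/4) = 0.5000
H(X) = 1.5000 bits


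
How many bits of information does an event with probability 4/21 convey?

Information content I(x) = -log₂(p(x))
I = -log₂(4/21) = -log₂(0.1905)
I = 2.3923 bits


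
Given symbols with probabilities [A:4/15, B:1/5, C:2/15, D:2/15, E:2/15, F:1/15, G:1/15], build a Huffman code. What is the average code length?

Huffman tree construction:
Combine smallest probabilities repeatedly
Resulting codes:
  A: 01 (length 2)
  B: 00 (length 2)
  C: 100 (length 3)
  D: 101 (length 3)
  E: 110 (length 3)
  F: 1110 (length 4)
  G: 1111 (length 4)
Average length = Σ p(s) × length(s) = 2.6667 bits


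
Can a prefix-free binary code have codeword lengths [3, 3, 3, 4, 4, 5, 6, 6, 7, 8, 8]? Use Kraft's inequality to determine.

Kraft inequality: Σ 2^(-l_i) ≤ 1 for prefix-free code
Calculating: 2^(-3) + 2^(-3) + 2^(-3) + 2^(-4) + 2^(-4) + 2^(-5) + 2^(-6) + 2^(-6) + 2^(-7) + 2^(-8) + 2^(-8)
= 0.125 + 0.125 + 0.125 + 0.0625 + 0.0625 + 0.03125 + 0.015625 + 0.015625 + 0.0078125 + 0.00390625 + 0.00390625
= 0.5781
Since 0.5781 ≤ 1, prefix-free code exists


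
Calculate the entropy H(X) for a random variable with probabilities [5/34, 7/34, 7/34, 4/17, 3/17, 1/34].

H(X) = -Σ p(x) log₂ p(x)
  -5/34 × log₂(5/34) = 0.4067
  -7/34 × log₂(7/34) = 0.4694
  -7/34 × log₂(7/34) = 0.4694
  -4/17 × log₂(4/17) = 0.4912
  -3/17 × log₂(3/17) = 0.4416
  -1/34 × log₂(1/34) = 0.1496
H(X) = 2.4280 bits


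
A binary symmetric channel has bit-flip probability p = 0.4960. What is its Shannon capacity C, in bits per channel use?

For BSC with error probability p:
C = 1 - H(p) where H(p) is binary entropy
H(0.4960) = -0.4960 × log₂(0.4960) - 0.5040 × log₂(0.5040)
H(p) = 1.0000
C = 1 - 1.0000 = 0.0000 bits/use


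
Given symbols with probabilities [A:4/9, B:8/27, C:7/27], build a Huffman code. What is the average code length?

Huffman tree construction:
Combine smallest probabilities repeatedly
Resulting codes:
  A: 0 (length 1)
  B: 11 (length 2)
  C: 10 (length 2)
Average length = Σ p(s) × length(s) = 1.5556 bits


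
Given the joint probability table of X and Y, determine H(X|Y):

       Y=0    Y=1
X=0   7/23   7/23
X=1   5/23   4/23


H(X|Y) = Σ_y p(y) H(X|Y=y)
  p(Y=0) = 12/23, H(X|Y=0) = 0.9799
  p(Y=1) = 11/23, H(X|Y=1) = 0.9457
H(X|Y) = 0.5217×0.9799 + 0.4783×0.9457 = 0.9635 bits


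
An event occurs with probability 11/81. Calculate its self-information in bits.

Information content I(x) = -log₂(p(x))
I = -log₂(11/81) = -log₂(0.1358)
I = 2.8804 bits


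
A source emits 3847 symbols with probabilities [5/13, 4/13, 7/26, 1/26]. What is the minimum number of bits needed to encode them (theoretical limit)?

Entropy H = 1.7439 bits/symbol
Minimum bits = H × n = 1.7439 × 3847
= 6708.67 bits


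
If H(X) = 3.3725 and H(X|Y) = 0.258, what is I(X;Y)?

I(X;Y) = H(X) - H(X|Y)
I(X;Y) = 3.3725 - 0.258 = 3.1145 bits


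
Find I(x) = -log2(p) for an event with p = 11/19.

Information content I(x) = -log₂(p(x))
I = -log₂(11/19) = -log₂(0.5789)
I = 0.7885 bits


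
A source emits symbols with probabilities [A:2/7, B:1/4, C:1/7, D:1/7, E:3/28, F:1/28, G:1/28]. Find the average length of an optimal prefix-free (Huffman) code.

Huffman tree construction:
Combine smallest probabilities repeatedly
Resulting codes:
  A: 10 (length 2)
  B: 01 (length 2)
  C: 110 (length 3)
  D: 111 (length 3)
  E: 001 (length 3)
  F: 0000 (length 4)
  G: 0001 (length 4)
Average length = Σ p(s) × length(s) = 2.5357 bits


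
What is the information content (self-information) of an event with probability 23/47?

Information content I(x) = -log₂(p(x))
I = -log₂(23/47) = -log₂(0.4894)
I = 1.0310 bits


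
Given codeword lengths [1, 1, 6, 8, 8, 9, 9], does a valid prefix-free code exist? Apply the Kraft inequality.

Kraft inequality: Σ 2^(-l_i) ≤ 1 for prefix-free code
Calculating: 2^(-1) + 2^(-1) + 2^(-6) + 2^(-8) + 2^(-8) + 2^(-9) + 2^(-9)
= 0.5 + 0.5 + 0.015625 + 0.00390625 + 0.00390625 + 0.001953125 + 0.001953125
= 1.0273
Since 1.0273 > 1, prefix-free code does not exist


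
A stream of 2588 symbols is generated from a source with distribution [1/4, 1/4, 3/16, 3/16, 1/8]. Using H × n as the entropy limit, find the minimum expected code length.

Entropy H = 2.2806 bits/symbol
Minimum bits = H × n = 2.2806 × 2588
= 5902.29 bits


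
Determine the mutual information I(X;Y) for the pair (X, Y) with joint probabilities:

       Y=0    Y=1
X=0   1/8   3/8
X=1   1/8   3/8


H(X) = 1.0000, H(Y) = 0.8113, H(X,Y) = 1.8113
I(X;Y) = H(X) + H(Y) - H(X,Y) = 0.0000 bits


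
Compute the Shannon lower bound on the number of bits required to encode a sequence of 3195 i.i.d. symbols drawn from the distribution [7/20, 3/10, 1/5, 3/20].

Entropy H = 1.9261 bits/symbol
Minimum bits = H × n = 1.9261 × 3195
= 6153.96 bits


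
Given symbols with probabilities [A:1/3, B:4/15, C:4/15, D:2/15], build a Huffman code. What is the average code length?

Huffman tree construction:
Combine smallest probabilities repeatedly
Resulting codes:
  A: 11 (length 2)
  B: 01 (length 2)
  C: 10 (length 2)
  D: 00 (length 2)
Average length = Σ p(s) × length(s) = 2.0000 bits


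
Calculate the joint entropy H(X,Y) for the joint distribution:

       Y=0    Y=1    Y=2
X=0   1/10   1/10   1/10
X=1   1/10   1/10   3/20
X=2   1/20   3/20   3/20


H(X,Y) = -Σ p(x,y) log₂ p(x,y)
  p(0,0)=1/10: -0.1000 × log₂(0.1000) = 0.3322
  p(0,1)=1/10: -0.1000 × log₂(0.1000) = 0.3322
  p(0,2)=1/10: -0.1000 × log₂(0.1000) = 0.3322
  p(1,0)=1/10: -0.1000 × log₂(0.1000) = 0.3322
  p(1,1)=1/10: -0.1000 × log₂(0.1000) = 0.3322
  p(1,2)=3/20: -0.1500 × log₂(0.1500) = 0.4105
  p(2,0)=1/20: -0.0500 × log₂(0.0500) = 0.2161
  p(2,1)=3/20: -0.1500 × log₂(0.1500) = 0.4105
  p(2,2)=3/20: -0.1500 × log₂(0.1500) = 0.4105
H(X,Y) = 3.1087 bits


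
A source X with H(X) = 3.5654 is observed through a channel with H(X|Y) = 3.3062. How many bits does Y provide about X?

I(X;Y) = H(X) - H(X|Y)
I(X;Y) = 3.5654 - 3.3062 = 0.2592 bits


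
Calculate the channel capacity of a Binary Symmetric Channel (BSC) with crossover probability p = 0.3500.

For BSC with error probability p:
C = 1 - H(p) where H(p) is binary entropy
H(0.3500) = -0.3500 × log₂(0.3500) - 0.6500 × log₂(0.6500)
H(p) = 0.9341
C = 1 - 0.9341 = 0.0659 bits/use


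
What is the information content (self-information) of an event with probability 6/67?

Information content I(x) = -log₂(p(x))
I = -log₂(6/67) = -log₂(0.0896)
I = 3.4811 bits


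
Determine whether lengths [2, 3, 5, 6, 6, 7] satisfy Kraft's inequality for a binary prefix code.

Kraft inequality: Σ 2^(-l_i) ≤ 1 for prefix-free code
Calculating: 2^(-2) + 2^(-3) + 2^(-5) + 2^(-6) + 2^(-6) + 2^(-7)
= 0.25 + 0.125 + 0.03125 + 0.015625 + 0.015625 + 0.0078125
= 0.4453
Since 0.4453 ≤ 1, prefix-free code exists


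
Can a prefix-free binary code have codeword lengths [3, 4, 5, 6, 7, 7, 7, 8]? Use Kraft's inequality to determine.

Kraft inequality: Σ 2^(-l_i) ≤ 1 for prefix-free code
Calculating: 2^(-3) + 2^(-4) + 2^(-5) + 2^(-6) + 2^(-7) + 2^(-7) + 2^(-7) + 2^(-8)
= 0.125 + 0.0625 + 0.03125 + 0.015625 + 0.0078125 + 0.0078125 + 0.0078125 + 0.00390625
= 0.2617
Since 0.2617 ≤ 1, prefix-free code exists


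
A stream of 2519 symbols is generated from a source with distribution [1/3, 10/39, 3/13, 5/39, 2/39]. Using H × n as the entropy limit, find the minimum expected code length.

Entropy H = 2.1197 bits/symbol
Minimum bits = H × n = 2.1197 × 2519
= 5339.42 bits


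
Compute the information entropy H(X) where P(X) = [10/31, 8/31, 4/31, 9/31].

H(X) = -Σ p(x) log₂ p(x)
  -10/31 × log₂(10/31) = 0.5265
  -8/31 × log₂(8/31) = 0.5043
  -4/31 × log₂(4/31) = 0.3812
  -9/31 × log₂(9/31) = 0.5180
H(X) = 1.9300 bits


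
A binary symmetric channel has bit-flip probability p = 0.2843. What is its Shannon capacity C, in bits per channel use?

For BSC with error probability p:
C = 1 - H(p) where H(p) is binary entropy
H(0.2843) = -0.2843 × log₂(0.2843) - 0.7157 × log₂(0.7157)
H(p) = 0.8612
C = 1 - 0.8612 = 0.1388 bits/use


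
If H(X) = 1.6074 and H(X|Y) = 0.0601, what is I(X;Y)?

I(X;Y) = H(X) - H(X|Y)
I(X;Y) = 1.6074 - 0.0601 = 1.5473 bits


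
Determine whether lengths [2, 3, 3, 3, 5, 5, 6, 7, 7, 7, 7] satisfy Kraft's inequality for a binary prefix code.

Kraft inequality: Σ 2^(-l_i) ≤ 1 for prefix-free code
Calculating: 2^(-2) + 2^(-3) + 2^(-3) + 2^(-3) + 2^(-5) + 2^(-5) + 2^(-6) + 2^(-7) + 2^(-7) + 2^(-7) + 2^(-7)
= 0.25 + 0.125 + 0.125 + 0.125 + 0.03125 + 0.03125 + 0.015625 + 0.0078125 + 0.0078125 + 0.0078125 + 0.0078125
= 0.7344
Since 0.7344 ≤ 1, prefix-free code exists


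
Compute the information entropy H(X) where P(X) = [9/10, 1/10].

H(X) = -Σ p(x) log₂ p(x)
  -9/10 × log₂(9/10) = 0.1368
  -1/10 × log₂(1/10) = 0.3322
H(X) = 0.4690 bits


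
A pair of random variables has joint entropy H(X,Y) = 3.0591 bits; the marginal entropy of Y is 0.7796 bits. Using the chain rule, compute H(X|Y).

Chain rule: H(X,Y) = H(X|Y) + H(Y)
H(X|Y) = H(X,Y) - H(Y) = 3.0591 - 0.7796 = 2.2795 bits


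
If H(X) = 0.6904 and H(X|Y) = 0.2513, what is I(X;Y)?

I(X;Y) = H(X) - H(X|Y)
I(X;Y) = 0.6904 - 0.2513 = 0.4391 bits


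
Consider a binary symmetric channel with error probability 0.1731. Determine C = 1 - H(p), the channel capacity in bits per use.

For BSC with error probability p:
C = 1 - H(p) where H(p) is binary entropy
H(0.1731) = -0.1731 × log₂(0.1731) - 0.8269 × log₂(0.8269)
H(p) = 0.6647
C = 1 - 0.6647 = 0.3353 bits/use


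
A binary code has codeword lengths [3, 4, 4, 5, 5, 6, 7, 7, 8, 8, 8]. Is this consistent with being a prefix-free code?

Kraft inequality: Σ 2^(-l_i) ≤ 1 for prefix-free code
Calculating: 2^(-3) + 2^(-4) + 2^(-4) + 2^(-5) + 2^(-5) + 2^(-6) + 2^(-7) + 2^(-7) + 2^(-8) + 2^(-8) + 2^(-8)
= 0.125 + 0.0625 + 0.0625 + 0.03125 + 0.03125 + 0.015625 + 0.0078125 + 0.0078125 + 0.00390625 + 0.00390625 + 0.00390625
= 0.3555
Since 0.3555 ≤ 1, prefix-free code exists


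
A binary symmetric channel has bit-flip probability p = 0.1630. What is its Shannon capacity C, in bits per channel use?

For BSC with error probability p:
C = 1 - H(p) where H(p) is binary entropy
H(0.1630) = -0.1630 × log₂(0.1630) - 0.8370 × log₂(0.8370)
H(p) = 0.6414
C = 1 - 0.6414 = 0.3586 bits/use


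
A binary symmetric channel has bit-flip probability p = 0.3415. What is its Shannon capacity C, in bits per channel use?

For BSC with error probability p:
C = 1 - H(p) where H(p) is binary entropy
H(0.3415) = -0.3415 × log₂(0.3415) - 0.6585 × log₂(0.6585)
H(p) = 0.9262
C = 1 - 0.9262 = 0.0738 bits/use


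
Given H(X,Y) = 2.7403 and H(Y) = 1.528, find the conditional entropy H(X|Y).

Chain rule: H(X,Y) = H(X|Y) + H(Y)
H(X|Y) = H(X,Y) - H(Y) = 2.7403 - 1.528 = 1.2123 bits


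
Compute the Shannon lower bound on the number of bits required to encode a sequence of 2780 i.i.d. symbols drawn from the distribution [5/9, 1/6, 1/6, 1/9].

Entropy H = 1.6850 bits/symbol
Minimum bits = H × n = 1.6850 × 2780
= 4684.24 bits


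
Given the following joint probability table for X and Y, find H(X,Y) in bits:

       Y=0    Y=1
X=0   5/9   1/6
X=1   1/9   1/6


H(X,Y) = -Σ p(x,y) log₂ p(x,y)
  p(0,0)=5/9: -0.5556 × log₂(0.5556) = 0.4711
  p(0,1)=1/6: -0.1667 × log₂(0.1667) = 0.4308
  p(1,0)=1/9: -0.1111 × log₂(0.1111) = 0.3522
  p(1,1)=1/6: -0.1667 × log₂(0.1667) = 0.4308
H(X,Y) = 1.6850 bits


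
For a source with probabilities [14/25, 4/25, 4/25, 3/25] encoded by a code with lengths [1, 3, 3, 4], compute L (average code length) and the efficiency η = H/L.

Average length L = Σ p_i × l_i = 2.0000 bits
Entropy H = 1.6815 bits
Efficiency η = H/L × 100% = 84.08%


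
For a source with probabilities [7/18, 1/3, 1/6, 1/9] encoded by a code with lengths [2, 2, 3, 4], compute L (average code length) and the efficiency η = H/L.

Average length L = Σ p_i × l_i = 2.3889 bits
Entropy H = 1.8413 bits
Efficiency η = H/L × 100% = 77.08%


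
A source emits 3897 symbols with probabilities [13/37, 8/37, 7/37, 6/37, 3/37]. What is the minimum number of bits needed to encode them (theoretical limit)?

Entropy H = 2.1818 bits/symbol
Minimum bits = H × n = 2.1818 × 3897
= 8502.61 bits


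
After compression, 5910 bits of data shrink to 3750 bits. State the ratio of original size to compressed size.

Compression ratio = Original / Compressed
= 5910 / 3750 = 1.58:1


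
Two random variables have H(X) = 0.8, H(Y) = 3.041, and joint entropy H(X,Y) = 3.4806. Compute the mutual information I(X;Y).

I(X;Y) = H(X) + H(Y) - H(X,Y)
I(X;Y) = 0.8 + 3.041 - 3.4806 = 0.3604 bits


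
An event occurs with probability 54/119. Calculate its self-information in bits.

Information content I(x) = -log₂(p(x))
I = -log₂(54/119) = -log₂(0.4538)
I = 1.1399 bits


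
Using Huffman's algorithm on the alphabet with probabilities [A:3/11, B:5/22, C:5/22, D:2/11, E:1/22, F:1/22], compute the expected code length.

Huffman tree construction:
Combine smallest probabilities repeatedly
Resulting codes:
  A: 10 (length 2)
  B: 00 (length 2)
  C: 01 (length 2)
  D: 111 (length 3)
  E: 1100 (length 4)
  F: 1101 (length 4)
Average length = Σ p(s) × length(s) = 2.3636 bits


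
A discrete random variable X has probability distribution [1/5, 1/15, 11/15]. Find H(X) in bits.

H(X) = -Σ p(x) log₂ p(x)
  -1/5 × log₂(1/5) = 0.4644
  -1/15 × log₂(1/15) = 0.2605
  -11/15 × log₂(11/15) = 0.3281
H(X) = 1.0530 bits


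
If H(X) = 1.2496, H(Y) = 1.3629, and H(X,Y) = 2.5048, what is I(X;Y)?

I(X;Y) = H(X) + H(Y) - H(X,Y)
I(X;Y) = 1.2496 + 1.3629 - 2.5048 = 0.1077 bits


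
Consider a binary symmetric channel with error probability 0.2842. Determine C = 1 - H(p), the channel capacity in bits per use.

For BSC with error probability p:
C = 1 - H(p) where H(p) is binary entropy
H(0.2842) = -0.2842 × log₂(0.2842) - 0.7158 × log₂(0.7158)
H(p) = 0.8611
C = 1 - 0.8611 = 0.1389 bits/use


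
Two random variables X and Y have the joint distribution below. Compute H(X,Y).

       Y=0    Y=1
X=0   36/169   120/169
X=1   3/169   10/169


H(X,Y) = -Σ p(x,y) log₂ p(x,y)
  p(0,0)=36/169: -0.2130 × log₂(0.2130) = 0.4752
  p(0,1)=120/169: -0.7101 × log₂(0.7101) = 0.3508
  p(1,0)=3/169: -0.0178 × log₂(0.0178) = 0.1032
  p(1,1)=10/169: -0.0592 × log₂(0.0592) = 0.2414
H(X,Y) = 1.1706 bits


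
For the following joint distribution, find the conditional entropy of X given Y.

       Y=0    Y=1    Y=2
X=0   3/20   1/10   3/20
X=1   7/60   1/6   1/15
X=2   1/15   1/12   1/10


H(X|Y) = Σ_y p(y) H(X|Y=y)
  p(Y=0) = 1/3, H(X|Y=0) = 1.5129
  p(Y=1) = 7/20, H(X|Y=1) = 1.5190
  p(Y=2) = 19/60, H(X|Y=2) = 1.5090
H(X|Y) = 0.3333×1.5129 + 0.3500×1.5190 + 0.3167×1.5090 = 1.5138 bits


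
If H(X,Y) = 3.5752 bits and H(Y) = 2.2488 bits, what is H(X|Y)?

Chain rule: H(X,Y) = H(X|Y) + H(Y)
H(X|Y) = H(X,Y) - H(Y) = 3.5752 - 2.2488 = 1.3264 bits


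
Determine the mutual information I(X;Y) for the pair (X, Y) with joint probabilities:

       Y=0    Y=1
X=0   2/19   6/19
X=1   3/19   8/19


H(X) = 0.9819, H(Y) = 0.8315, H(X,Y) = 1.8129
I(X;Y) = H(X) + H(Y) - H(X,Y) = 0.0005 bits


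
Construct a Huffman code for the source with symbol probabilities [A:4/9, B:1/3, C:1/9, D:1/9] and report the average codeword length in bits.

Huffman tree construction:
Combine smallest probabilities repeatedly
Resulting codes:
  A: 0 (length 1)
  B: 11 (length 2)
  C: 100 (length 3)
  D: 101 (length 3)
Average length = Σ p(s) × length(s) = 1.7778 bits


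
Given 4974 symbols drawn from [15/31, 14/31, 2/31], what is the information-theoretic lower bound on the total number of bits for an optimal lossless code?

Entropy H = 1.2798 bits/symbol
Minimum bits = H × n = 1.2798 × 4974
= 6365.72 bits


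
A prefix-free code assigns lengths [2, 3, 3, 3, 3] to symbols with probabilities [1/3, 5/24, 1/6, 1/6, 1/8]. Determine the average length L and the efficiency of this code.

Average length L = Σ p_i × l_i = 2.6667 bits
Entropy H = 2.2364 bits
Efficiency η = H/L × 100% = 83.87%


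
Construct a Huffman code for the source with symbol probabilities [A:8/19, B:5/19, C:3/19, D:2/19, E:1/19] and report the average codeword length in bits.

Huffman tree construction:
Combine smallest probabilities repeatedly
Resulting codes:
  A: 0 (length 1)
  B: 10 (length 2)
  C: 110 (length 3)
  D: 1111 (length 4)
  E: 1110 (length 4)
Average length = Σ p(s) × length(s) = 2.0526 bits


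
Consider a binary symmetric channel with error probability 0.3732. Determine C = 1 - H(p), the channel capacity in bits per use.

For BSC with error probability p:
C = 1 - H(p) where H(p) is binary entropy
H(0.3732) = -0.3732 × log₂(0.3732) - 0.6268 × log₂(0.6268)
H(p) = 0.9531
C = 1 - 0.9531 = 0.0469 bits/use


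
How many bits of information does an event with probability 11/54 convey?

Information content I(x) = -log₂(p(x))
I = -log₂(11/54) = -log₂(0.2037)
I = 2.2955 bits


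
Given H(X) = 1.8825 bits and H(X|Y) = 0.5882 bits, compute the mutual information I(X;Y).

I(X;Y) = H(X) - H(X|Y)
I(X;Y) = 1.8825 - 0.5882 = 1.2943 bits


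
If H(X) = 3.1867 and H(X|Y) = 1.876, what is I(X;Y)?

I(X;Y) = H(X) - H(X|Y)
I(X;Y) = 3.1867 - 1.876 = 1.3107 bits


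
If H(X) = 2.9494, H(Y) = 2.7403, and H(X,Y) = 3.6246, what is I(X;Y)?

I(X;Y) = H(X) + H(Y) - H(X,Y)
I(X;Y) = 2.9494 + 2.7403 - 3.6246 = 2.0651 bits


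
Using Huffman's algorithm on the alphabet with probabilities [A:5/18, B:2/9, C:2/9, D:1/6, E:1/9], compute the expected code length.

Huffman tree construction:
Combine smallest probabilities repeatedly
Resulting codes:
  A: 10 (length 2)
  B: 00 (length 2)
  C: 01 (length 2)
  D: 111 (length 3)
  E: 110 (length 3)
Average length = Σ p(s) × length(s) = 2.2778 bits


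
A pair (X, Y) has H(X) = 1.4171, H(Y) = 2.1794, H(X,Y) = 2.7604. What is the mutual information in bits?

I(X;Y) = H(X) + H(Y) - H(X,Y)
I(X;Y) = 1.4171 + 2.1794 - 2.7604 = 0.8361 bits


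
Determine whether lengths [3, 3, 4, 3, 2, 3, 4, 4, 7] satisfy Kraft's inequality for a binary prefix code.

Kraft inequality: Σ 2^(-l_i) ≤ 1 for prefix-free code
Calculating: 2^(-3) + 2^(-3) + 2^(-4) + 2^(-3) + 2^(-2) + 2^(-3) + 2^(-4) + 2^(-4) + 2^(-7)
= 0.125 + 0.125 + 0.0625 + 0.125 + 0.25 + 0.125 + 0.0625 + 0.0625 + 0.0078125
= 0.9453
Since 0.9453 ≤ 1, prefix-free code exists


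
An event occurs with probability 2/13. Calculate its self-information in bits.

Information content I(x) = -log₂(p(x))
I = -log₂(2/13) = -log₂(0.1538)
I = 2.7004 bits


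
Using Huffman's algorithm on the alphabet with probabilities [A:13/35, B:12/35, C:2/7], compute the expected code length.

Huffman tree construction:
Combine smallest probabilities repeatedly
Resulting codes:
  A: 0 (length 1)
  B: 11 (length 2)
  C: 10 (length 2)
Average length = Σ p(s) × length(s) = 1.6286 bits


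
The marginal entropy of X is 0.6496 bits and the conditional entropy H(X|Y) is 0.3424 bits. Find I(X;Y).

I(X;Y) = H(X) - H(X|Y)
I(X;Y) = 0.6496 - 0.3424 = 0.3072 bits


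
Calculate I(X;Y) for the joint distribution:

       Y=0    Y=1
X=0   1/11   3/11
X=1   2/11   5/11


H(X) = 0.9457, H(Y) = 0.8454, H(X,Y) = 1.7899
I(X;Y) = H(X) + H(Y) - H(X,Y) = 0.0011 bits


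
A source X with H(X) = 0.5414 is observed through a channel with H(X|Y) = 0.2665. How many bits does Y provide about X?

I(X;Y) = H(X) - H(X|Y)
I(X;Y) = 0.5414 - 0.2665 = 0.2749 bits


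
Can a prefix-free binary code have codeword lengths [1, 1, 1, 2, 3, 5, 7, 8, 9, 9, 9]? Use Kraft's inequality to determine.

Kraft inequality: Σ 2^(-l_i) ≤ 1 for prefix-free code
Calculating: 2^(-1) + 2^(-1) + 2^(-1) + 2^(-2) + 2^(-3) + 2^(-5) + 2^(-7) + 2^(-8) + 2^(-9) + 2^(-9) + 2^(-9)
= 0.5 + 0.5 + 0.5 + 0.25 + 0.125 + 0.03125 + 0.0078125 + 0.00390625 + 0.001953125 + 0.001953125 + 0.001953125
= 1.9238
Since 1.9238 > 1, prefix-free code does not exist


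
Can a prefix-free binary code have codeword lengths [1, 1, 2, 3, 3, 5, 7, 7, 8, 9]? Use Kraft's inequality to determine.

Kraft inequality: Σ 2^(-l_i) ≤ 1 for prefix-free code
Calculating: 2^(-1) + 2^(-1) + 2^(-2) + 2^(-3) + 2^(-3) + 2^(-5) + 2^(-7) + 2^(-7) + 2^(-8) + 2^(-9)
= 0.5 + 0.5 + 0.25 + 0.125 + 0.125 + 0.03125 + 0.0078125 + 0.0078125 + 0.00390625 + 0.001953125
= 1.5527
Since 1.5527 > 1, prefix-free code does not exist


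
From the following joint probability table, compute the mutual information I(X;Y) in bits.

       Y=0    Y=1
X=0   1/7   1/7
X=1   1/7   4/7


H(X) = 0.8631, H(Y) = 0.8631, H(X,Y) = 1.6645
I(X;Y) = H(X) + H(Y) - H(X,Y) = 0.0617 bits


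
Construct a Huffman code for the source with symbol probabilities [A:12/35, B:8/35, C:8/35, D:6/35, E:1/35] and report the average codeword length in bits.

Huffman tree construction:
Combine smallest probabilities repeatedly
Resulting codes:
  A: 11 (length 2)
  B: 01 (length 2)
  C: 10 (length 2)
  D: 001 (length 3)
  E: 000 (length 3)
Average length = Σ p(s) × length(s) = 2.2000 bits


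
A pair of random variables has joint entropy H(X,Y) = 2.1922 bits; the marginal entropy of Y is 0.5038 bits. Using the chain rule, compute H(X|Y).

Chain rule: H(X,Y) = H(X|Y) + H(Y)
H(X|Y) = H(X,Y) - H(Y) = 2.1922 - 0.5038 = 1.6884 bits


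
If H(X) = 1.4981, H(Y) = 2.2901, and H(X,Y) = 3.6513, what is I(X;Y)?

I(X;Y) = H(X) + H(Y) - H(X,Y)
I(X;Y) = 1.4981 + 2.2901 - 3.6513 = 0.1369 bits


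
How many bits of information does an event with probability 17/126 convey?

Information content I(x) = -log₂(p(x))
I = -log₂(17/126) = -log₂(0.1349)
I = 2.8898 bits


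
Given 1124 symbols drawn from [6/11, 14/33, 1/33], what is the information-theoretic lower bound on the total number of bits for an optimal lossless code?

Entropy H = 1.1546 bits/symbol
Minimum bits = H × n = 1.1546 × 1124
= 1297.82 bits


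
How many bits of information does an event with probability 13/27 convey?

Information content I(x) = -log₂(p(x))
I = -log₂(13/27) = -log₂(0.4815)
I = 1.0544 bits


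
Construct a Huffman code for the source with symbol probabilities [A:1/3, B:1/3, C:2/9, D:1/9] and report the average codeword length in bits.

Huffman tree construction:
Combine smallest probabilities repeatedly
Resulting codes:
  A: 10 (length 2)
  B: 11 (length 2)
  C: 01 (length 2)
  D: 00 (length 2)
Average length = Σ p(s) × length(s) = 2.0000 bits


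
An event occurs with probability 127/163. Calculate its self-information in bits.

Information content I(x) = -log₂(p(x))
I = -log₂(127/163) = -log₂(0.7791)
I = 0.3600 bits


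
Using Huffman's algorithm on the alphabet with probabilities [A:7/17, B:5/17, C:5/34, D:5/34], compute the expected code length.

Huffman tree construction:
Combine smallest probabilities repeatedly
Resulting codes:
  A: 0 (length 1)
  B: 10 (length 2)
  C: 110 (length 3)
  D: 111 (length 3)
Average length = Σ p(s) × length(s) = 1.8824 bits


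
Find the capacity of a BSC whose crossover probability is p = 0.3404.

For BSC with error probability p:
C = 1 - H(p) where H(p) is binary entropy
H(0.3404) = -0.3404 × log₂(0.3404) - 0.6596 × log₂(0.6596)
H(p) = 0.9252
C = 1 - 0.9252 = 0.0748 bits/use


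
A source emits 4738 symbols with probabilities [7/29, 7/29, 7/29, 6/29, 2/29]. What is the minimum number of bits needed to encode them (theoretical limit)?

Entropy H = 2.2213 bits/symbol
Minimum bits = H × n = 2.2213 × 4738
= 10524.44 bits


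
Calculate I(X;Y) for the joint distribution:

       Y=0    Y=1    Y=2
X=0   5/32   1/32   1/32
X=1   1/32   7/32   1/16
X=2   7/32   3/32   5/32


H(X) = 1.5164, H(Y) = 1.5575, H(X,Y) = 2.8351
I(X;Y) = H(X) + H(Y) - H(X,Y) = 0.2389 bits


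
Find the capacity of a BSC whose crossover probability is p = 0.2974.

For BSC with error probability p:
C = 1 - H(p) where H(p) is binary entropy
H(0.2974) = -0.2974 × log₂(0.2974) - 0.7026 × log₂(0.7026)
H(p) = 0.8781
C = 1 - 0.8781 = 0.1219 bits/use


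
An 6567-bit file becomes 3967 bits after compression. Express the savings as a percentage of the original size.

Space savings = (1 - Compressed/Original) × 100%
= (1 - 3967/6567) × 100%
= 39.59%


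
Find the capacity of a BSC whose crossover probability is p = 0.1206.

For BSC with error probability p:
C = 1 - H(p) where H(p) is binary entropy
H(0.1206) = -0.1206 × log₂(0.1206) - 0.8794 × log₂(0.8794)
H(p) = 0.5311
C = 1 - 0.5311 = 0.4689 bits/use


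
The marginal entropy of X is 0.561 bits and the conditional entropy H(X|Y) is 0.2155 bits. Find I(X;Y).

I(X;Y) = H(X) - H(X|Y)
I(X;Y) = 0.561 - 0.2155 = 0.3455 bits
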